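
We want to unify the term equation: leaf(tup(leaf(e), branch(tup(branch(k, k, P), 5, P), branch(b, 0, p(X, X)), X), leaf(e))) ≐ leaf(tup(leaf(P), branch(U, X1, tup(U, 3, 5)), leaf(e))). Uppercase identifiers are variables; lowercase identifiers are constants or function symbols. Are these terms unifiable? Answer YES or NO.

Decompose leaf/1: tup(leaf(e), branch(tup(branch(k, k, P), 5, P), branch(b, 0, p(X, X)), X), leaf(e)) ≐ tup(leaf(P), branch(U, X1, tup(U, 3, 5)), leaf(e)).
Decompose tup/3: leaf(e) ≐ leaf(P),  branch(tup(branch(k, k, P), 5, P), branch(b, 0, p(X, X)), X) ≐ branch(U, X1, tup(U, 3, 5)),  leaf(e) ≐ leaf(e).
Decompose leaf/1: e ≐ P.
Bind P := e; substituting into the one remaining equation that mentions P gives: branch(tup(branch(k, k, e), 5, e), branch(b, 0, p(X, X)), X) ≐ branch(U, X1, tup(U, 3, 5)).
Decompose branch/3: tup(branch(k, k, e), 5, e) ≐ U,  branch(b, 0, p(X, X)) ≐ X1,  X ≐ tup(U, 3, 5).
Bind U := tup(branch(k, k, e), 5, e); substituting into the one remaining equation that mentions U gives: X ≐ tup(tup(branch(k, k, e), 5, e), 3, 5).
Bind X1 := branch(b, 0, p(X, X)); no other remaining equation mentions X1.
Bind X := tup(tup(branch(k, k, e), 5, e), 3, 5); no other remaining equation mentions X. Substituting into the earlier binding gives X1 := branch(b, 0, p(tup(tup(branch(k, k, e), 5, e), 3, 5), tup(tup(branch(k, k, e), 5, e), 3, 5))).
Delete trivial equation leaf(e) ≐ leaf(e).
No equations remain and no clash or occurs-check failure arose, so a unifier exists.

YES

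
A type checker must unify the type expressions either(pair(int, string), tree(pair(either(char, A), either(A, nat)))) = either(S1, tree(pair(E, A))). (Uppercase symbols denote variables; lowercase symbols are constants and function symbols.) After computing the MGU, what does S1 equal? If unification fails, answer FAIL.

Decompose either/2: pair(int, string) = S1,  tree(pair(either(char, A), either(A, nat))) = tree(pair(E, A)).
Bind S1 := pair(int, string); no other remaining equation mentions S1.
Decompose tree/1: pair(either(char, A), either(A, nat)) = pair(E, A).
Decompose pair/2: either(char, A) = E,  either(A, nat) = A.
Bind E := either(char, A); no other remaining equation mentions E.
Occurs check fails: A occurs in either(A, nat); the equation A = either(A, nat) has no finite solution.

FAIL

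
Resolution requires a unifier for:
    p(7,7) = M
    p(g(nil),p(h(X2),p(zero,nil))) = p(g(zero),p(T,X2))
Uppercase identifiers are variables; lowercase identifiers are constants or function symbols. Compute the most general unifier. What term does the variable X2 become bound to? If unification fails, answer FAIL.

FAIL

Bind M := p(7,7); no other remaining equation mentions M.
Decompose p/2: g(nil) = g(zero),  p(h(X2),p(zero,nil)) = p(T,X2).
Decompose g/1: nil = zero.
Clash: constants nil and zero differ; no unifier exists.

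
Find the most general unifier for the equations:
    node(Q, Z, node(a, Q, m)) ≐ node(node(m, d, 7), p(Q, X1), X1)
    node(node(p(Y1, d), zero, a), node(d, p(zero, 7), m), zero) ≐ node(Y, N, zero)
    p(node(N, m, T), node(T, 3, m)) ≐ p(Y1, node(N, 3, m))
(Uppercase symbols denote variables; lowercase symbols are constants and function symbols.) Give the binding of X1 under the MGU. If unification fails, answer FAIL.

node(a, node(m, d, 7), m)

Decompose node/3: Q ≐ node(m, d, 7),  Z ≐ p(Q, X1),  node(a, Q, m) ≐ X1.
Bind Q := node(m, d, 7); substituting into the 2 remaining equations that mention Q gives: Z ≐ p(node(m, d, 7), X1),  node(a, node(m, d, 7), m) ≐ X1.
Bind Z := p(node(m, d, 7), X1); no other remaining equation mentions Z.
Bind X1 := node(a, node(m, d, 7), m); no other remaining equation mentions X1. Substituting into the earlier binding gives Z := p(node(m, d, 7), node(a, node(m, d, 7), m)).
Decompose node/3: node(p(Y1, d), zero, a) ≐ Y,  node(d, p(zero, 7), m) ≐ N,  zero ≐ zero.
Bind Y := node(p(Y1, d), zero, a); no other remaining equation mentions Y.
Bind N := node(d, p(zero, 7), m); substituting into the one remaining equation that mentions N gives: p(node(node(d, p(zero, 7), m), m, T), node(T, 3, m)) ≐ p(Y1, node(node(d, p(zero, 7), m), 3, m)).
Delete trivial equation zero ≐ zero.
Decompose p/2: node(node(d, p(zero, 7), m), m, T) ≐ Y1,  node(T, 3, m) ≐ node(node(d, p(zero, 7), m), 3, m).
Bind Y1 := node(node(d, p(zero, 7), m), m, T); no other remaining equation mentions Y1. Substituting into the earlier binding gives Y := node(p(node(node(d, p(zero, 7), m), m, T), d), zero, a).
Decompose node/3: T ≐ node(d, p(zero, 7), m),  3 ≐ 3,  m ≐ m.
Bind T := node(d, p(zero, 7), m); no other remaining equation mentions T. Substituting into the earlier bindings gives Y := node(p(node(node(d, p(zero, 7), m), m, node(d, p(zero, 7), m)), d), zero, a), Y1 := node(node(d, p(zero, 7), m), m, node(d, p(zero, 7), m)).
Delete trivial equation 3 ≐ 3.
Delete trivial equation m ≐ m.
MGU = { Q ↦ node(m, d, 7), Z ↦ p(node(m, d, 7), node(a, node(m, d, 7), m)), X1 ↦ node(a, node(m, d, 7), m), Y ↦ node(p(node(node(d, p(zero, 7), m), m, node(d, p(zero, 7), m)), d), zero, a), N ↦ node(d, p(zero, 7), m), Y1 ↦ node(node(d, p(zero, 7), m), m, node(d, p(zero, 7), m)), T ↦ node(d, p(zero, 7), m) }, so X1 ↦ node(a, node(m, d, 7), m).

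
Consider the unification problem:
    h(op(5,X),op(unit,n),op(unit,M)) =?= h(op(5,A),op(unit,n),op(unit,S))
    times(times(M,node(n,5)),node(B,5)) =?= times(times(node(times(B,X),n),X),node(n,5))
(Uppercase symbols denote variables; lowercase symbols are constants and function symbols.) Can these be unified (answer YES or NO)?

YES

Decompose h/3: op(5,X) =?= op(5,A),  op(unit,n) =?= op(unit,n),  op(unit,M) =?= op(unit,S).
Decompose op/2: 5 =?= 5,  X =?= A.
Delete trivial equation 5 =?= 5.
Bind X := A; substituting into the one remaining equation that mentions X gives: times(times(M,node(n,5)),node(B,5)) =?= times(times(node(times(B,A),n),A),node(n,5)).
Delete trivial equation op(unit,n) =?= op(unit,n).
Decompose op/2: unit =?= unit,  M =?= S.
Delete trivial equation unit =?= unit.
Bind M := S; substituting into the remaining equation gives: times(times(S,node(n,5)),node(B,5)) =?= times(times(node(times(B,A),n),A),node(n,5)).
Decompose times/2: times(S,node(n,5)) =?= times(node(times(B,A),n),A),  node(B,5) =?= node(n,5).
Decompose times/2: S =?= node(times(B,A),n),  node(n,5) =?= A.
Bind S := node(times(B,A),n); no other remaining equation mentions S. Substituting into the earlier binding gives M := node(times(B,A),n).
Bind A := node(n,5); no other remaining equation mentions A. Substituting into the earlier bindings gives X := node(n,5), M := node(times(B,node(n,5)),n), S := node(times(B,node(n,5)),n).
Decompose node/2: B =?= n,  5 =?= 5.
Bind B := n; no other remaining equation mentions B. Substituting into the earlier bindings gives M := node(times(n,node(n,5)),n), S := node(times(n,node(n,5)),n).
Delete trivial equation 5 =?= 5.
No equations remain and no clash or occurs-check failure arose, so a unifier exists.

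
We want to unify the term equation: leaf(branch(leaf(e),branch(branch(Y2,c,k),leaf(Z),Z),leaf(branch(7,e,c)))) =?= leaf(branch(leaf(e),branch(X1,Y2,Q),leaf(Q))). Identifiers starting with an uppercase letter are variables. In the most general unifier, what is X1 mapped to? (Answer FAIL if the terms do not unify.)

branch(leaf(branch(7,e,c)),c,k)

Decompose leaf/1: branch(leaf(e),branch(branch(Y2,c,k),leaf(Z),Z),leaf(branch(7,e,c))) =?= branch(leaf(e),branch(X1,Y2,Q),leaf(Q)).
Decompose branch/3: leaf(e) =?= leaf(e),  branch(branch(Y2,c,k),leaf(Z),Z) =?= branch(X1,Y2,Q),  leaf(branch(7,e,c)) =?= leaf(Q).
Delete trivial equation leaf(e) =?= leaf(e).
Decompose branch/3: branch(Y2,c,k) =?= X1,  leaf(Z) =?= Y2,  Z =?= Q.
Bind X1 := branch(Y2,c,k); no other remaining equation mentions X1.
Bind Y2 := leaf(Z); no other remaining equation mentions Y2. Substituting into the earlier binding gives X1 := branch(leaf(Z),c,k).
Bind Z := Q; no other remaining equation mentions Z. Substituting into the earlier bindings gives X1 := branch(leaf(Q),c,k), Y2 := leaf(Q).
Decompose leaf/1: branch(7,e,c) =?= Q.
Bind Q := branch(7,e,c). Substituting into the earlier bindings gives X1 := branch(leaf(branch(7,e,c)),c,k), Y2 := leaf(branch(7,e,c)), Z := branch(7,e,c).
MGU = { X1 -> branch(leaf(branch(7,e,c)),c,k), Y2 -> leaf(branch(7,e,c)), Z -> branch(7,e,c), Q -> branch(7,e,c) }, so X1 -> branch(leaf(branch(7,e,c)),c,k).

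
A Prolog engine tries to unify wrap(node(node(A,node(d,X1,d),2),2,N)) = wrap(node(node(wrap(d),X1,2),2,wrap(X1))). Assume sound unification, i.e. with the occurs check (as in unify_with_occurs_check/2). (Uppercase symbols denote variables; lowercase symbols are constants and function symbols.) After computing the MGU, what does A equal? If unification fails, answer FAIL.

FAIL

Decompose wrap/1: node(node(A,node(d,X1,d),2),2,N) = node(node(wrap(d),X1,2),2,wrap(X1)).
Decompose node/3: node(A,node(d,X1,d),2) = node(wrap(d),X1,2),  2 = 2,  N = wrap(X1).
Decompose node/3: A = wrap(d),  node(d,X1,d) = X1,  2 = 2.
Bind A := wrap(d); no other remaining equation mentions A.
Occurs check fails: X1 occurs in node(d,X1,d); the equation X1 = node(d,X1,d) has no finite solution.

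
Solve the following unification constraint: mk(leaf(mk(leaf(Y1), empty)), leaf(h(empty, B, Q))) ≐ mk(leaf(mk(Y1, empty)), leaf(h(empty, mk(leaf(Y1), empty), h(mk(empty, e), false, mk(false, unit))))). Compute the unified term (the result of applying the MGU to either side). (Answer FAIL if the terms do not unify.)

Decompose mk/2: leaf(mk(leaf(Y1), empty)) ≐ leaf(mk(Y1, empty)),  leaf(h(empty, B, Q)) ≐ leaf(h(empty, mk(leaf(Y1), empty), h(mk(empty, e), false, mk(false, unit)))).
Decompose leaf/1: mk(leaf(Y1), empty) ≐ mk(Y1, empty).
Decompose mk/2: leaf(Y1) ≐ Y1,  empty ≐ empty.
Occurs check fails: Y1 occurs in leaf(Y1); the equation Y1 ≐ leaf(Y1) has no finite solution.

FAIL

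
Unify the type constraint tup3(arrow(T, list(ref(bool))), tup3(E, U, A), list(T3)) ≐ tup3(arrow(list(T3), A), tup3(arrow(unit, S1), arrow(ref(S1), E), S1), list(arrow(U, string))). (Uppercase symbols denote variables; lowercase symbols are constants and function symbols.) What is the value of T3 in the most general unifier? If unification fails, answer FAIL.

Decompose tup3/3: arrow(T, list(ref(bool))) ≐ arrow(list(T3), A),  tup3(E, U, A) ≐ tup3(arrow(unit, S1), arrow(ref(S1), E), S1),  list(T3) ≐ list(arrow(U, string)).
Decompose arrow/2: T ≐ list(T3),  list(ref(bool)) ≐ A.
Bind T := list(T3); no other remaining equation mentions T.
Bind A := list(ref(bool)); substituting into the one remaining equation that mentions A gives: tup3(E, U, list(ref(bool))) ≐ tup3(arrow(unit, S1), arrow(ref(S1), E), S1).
Decompose tup3/3: E ≐ arrow(unit, S1),  U ≐ arrow(ref(S1), E),  list(ref(bool)) ≐ S1.
Bind E := arrow(unit, S1); substituting into the one remaining equation that mentions E gives: U ≐ arrow(ref(S1), arrow(unit, S1)).
Bind U := arrow(ref(S1), arrow(unit, S1)); substituting into the one remaining equation that mentions U gives: list(T3) ≐ list(arrow(arrow(ref(S1), arrow(unit, S1)), string)).
Bind S1 := list(ref(bool)); substituting into the remaining equation gives: list(T3) ≐ list(arrow(arrow(ref(list(ref(bool))), arrow(unit, list(ref(bool)))), string)). Substituting into the earlier bindings gives E := arrow(unit, list(ref(bool))), U := arrow(ref(list(ref(bool))), arrow(unit, list(ref(bool)))).
Decompose list/1: T3 ≐ arrow(arrow(ref(list(ref(bool))), arrow(unit, list(ref(bool)))), string).
Bind T3 := arrow(arrow(ref(list(ref(bool))), arrow(unit, list(ref(bool)))), string). Substituting into the earlier binding gives T := list(arrow(arrow(ref(list(ref(bool))), arrow(unit, list(ref(bool)))), string)).
MGU = { T -> list(arrow(arrow(ref(list(ref(bool))), arrow(unit, list(ref(bool)))), string)), A -> list(ref(bool)), E -> arrow(unit, list(ref(bool))), U -> arrow(ref(list(ref(bool))), arrow(unit, list(ref(bool)))), S1 -> list(ref(bool)), T3 -> arrow(arrow(ref(list(ref(bool))), arrow(unit, list(ref(bool)))), string) }, so T3 -> arrow(arrow(ref(list(ref(bool))), arrow(unit, list(ref(bool)))), string).

arrow(arrow(ref(list(ref(bool))), arrow(unit, list(ref(bool)))), string)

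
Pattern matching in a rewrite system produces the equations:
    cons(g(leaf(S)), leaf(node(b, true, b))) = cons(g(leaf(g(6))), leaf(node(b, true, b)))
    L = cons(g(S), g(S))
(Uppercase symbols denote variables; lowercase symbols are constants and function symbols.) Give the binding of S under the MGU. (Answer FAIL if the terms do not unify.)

g(6)

Decompose cons/2: g(leaf(S)) = g(leaf(g(6))),  leaf(node(b, true, b)) = leaf(node(b, true, b)).
Decompose g/1: leaf(S) = leaf(g(6)).
Decompose leaf/1: S = g(6).
Bind S := g(6); substituting into the one remaining equation that mentions S gives: L = cons(g(g(6)), g(g(6))).
Delete trivial equation leaf(node(b, true, b)) = leaf(node(b, true, b)).
Bind L := cons(g(g(6)), g(g(6))).
MGU = { S ↦ g(6), L ↦ cons(g(g(6)), g(g(6))) }, so S ↦ g(6).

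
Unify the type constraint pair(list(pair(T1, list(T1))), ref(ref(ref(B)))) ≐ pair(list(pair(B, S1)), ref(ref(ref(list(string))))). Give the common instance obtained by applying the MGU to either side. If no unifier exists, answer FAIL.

Decompose pair/2: list(pair(T1, list(T1))) ≐ list(pair(B, S1)),  ref(ref(ref(B))) ≐ ref(ref(ref(list(string)))).
Decompose list/1: pair(T1, list(T1)) ≐ pair(B, S1).
Decompose pair/2: T1 ≐ B,  list(T1) ≐ S1.
Bind T1 := B; substituting into the one remaining equation that mentions T1 gives: list(B) ≐ S1.
Bind S1 := list(B); no other remaining equation mentions S1.
Decompose ref/1: ref(ref(B)) ≐ ref(ref(list(string))).
Decompose ref/1: ref(B) ≐ ref(list(string)).
Decompose ref/1: B ≐ list(string).
Bind B := list(string). Substituting into the earlier bindings gives T1 := list(string), S1 := list(list(string)).
Applying the MGU to either side gives pair(list(pair(list(string), list(list(string)))), ref(ref(ref(list(string))))).

pair(list(pair(list(string), list(list(string)))), ref(ref(ref(list(string)))))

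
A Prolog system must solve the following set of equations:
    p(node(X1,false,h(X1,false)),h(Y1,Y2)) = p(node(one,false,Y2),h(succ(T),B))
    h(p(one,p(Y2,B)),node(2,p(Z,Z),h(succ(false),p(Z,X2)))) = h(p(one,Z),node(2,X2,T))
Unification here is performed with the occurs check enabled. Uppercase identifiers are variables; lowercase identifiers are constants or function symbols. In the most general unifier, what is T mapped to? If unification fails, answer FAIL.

h(succ(false),p(p(h(one,false),h(one,false)),p(p(h(one,false),h(one,false)),p(h(one,false),h(one,false)))))

Decompose p/2: node(X1,false,h(X1,false)) = node(one,false,Y2),  h(Y1,Y2) = h(succ(T),B).
Decompose node/3: X1 = one,  false = false,  h(X1,false) = Y2.
Bind X1 := one; substituting into the one remaining equation that mentions X1 gives: h(one,false) = Y2.
Delete trivial equation false = false.
Bind Y2 := h(one,false); substituting into the remaining equations gives: h(Y1,h(one,false)) = h(succ(T),B),  h(p(one,p(h(one,false),B)),node(2,p(Z,Z),h(succ(false),p(Z,X2)))) = h(p(one,Z),node(2,X2,T)).
Decompose h/2: Y1 = succ(T),  h(one,false) = B.
Bind Y1 := succ(T); no other remaining equation mentions Y1.
Bind B := h(one,false); substituting into the remaining equation gives: h(p(one,p(h(one,false),h(one,false))),node(2,p(Z,Z),h(succ(false),p(Z,X2)))) = h(p(one,Z),node(2,X2,T)).
Decompose h/2: p(one,p(h(one,false),h(one,false))) = p(one,Z),  node(2,p(Z,Z),h(succ(false),p(Z,X2))) = node(2,X2,T).
Decompose p/2: one = one,  p(h(one,false),h(one,false)) = Z.
Delete trivial equation one = one.
Bind Z := p(h(one,false),h(one,false)); substituting into the remaining equation gives: node(2,p(p(h(one,false),h(one,false)),p(h(one,false),h(one,false))),h(succ(false),p(p(h(one,false),h(one,false)),X2))) = node(2,X2,T).
Decompose node/3: 2 = 2,  p(p(h(one,false),h(one,false)),p(h(one,false),h(one,false))) = X2,  h(succ(false),p(p(h(one,false),h(one,false)),X2)) = T.
Delete trivial equation 2 = 2.
Bind X2 := p(p(h(one,false),h(one,false)),p(h(one,false),h(one,false))); substituting into the remaining equation gives: h(succ(false),p(p(h(one,false),h(one,false)),p(p(h(one,false),h(one,false)),p(h(one,false),h(one,false))))) = T.
Bind T := h(succ(false),p(p(h(one,false),h(one,false)),p(p(h(one,false),h(one,false)),p(h(one,false),h(one,false))))). Substituting into the earlier binding gives Y1 := succ(h(succ(false),p(p(h(one,false),h(one,false)),p(p(h(one,false),h(one,false)),p(h(one,false),h(one,false)))))).
MGU = { X1 ↦ one, Y2 ↦ h(one,false), Y1 ↦ succ(h(succ(false),p(p(h(one,false),h(one,false)),p(p(h(one,false),h(one,false)),p(h(one,false),h(one,false)))))), B ↦ h(one,false), Z ↦ p(h(one,false),h(one,false)), X2 ↦ p(p(h(one,false),h(one,false)),p(h(one,false),h(one,false))), T ↦ h(succ(false),p(p(h(one,false),h(one,false)),p(p(h(one,false),h(one,false)),p(h(one,false),h(one,false))))) }, so T ↦ h(succ(false),p(p(h(one,false),h(one,false)),p(p(h(one,false),h(one,false)),p(h(one,false),h(one,false))))).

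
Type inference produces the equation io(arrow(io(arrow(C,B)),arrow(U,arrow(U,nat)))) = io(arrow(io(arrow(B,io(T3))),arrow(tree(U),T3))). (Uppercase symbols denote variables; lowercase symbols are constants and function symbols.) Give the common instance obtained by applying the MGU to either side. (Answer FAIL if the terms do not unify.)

Decompose io/1: arrow(io(arrow(C,B)),arrow(U,arrow(U,nat))) = arrow(io(arrow(B,io(T3))),arrow(tree(U),T3)).
Decompose arrow/2: io(arrow(C,B)) = io(arrow(B,io(T3))),  arrow(U,arrow(U,nat)) = arrow(tree(U),T3).
Decompose io/1: arrow(C,B) = arrow(B,io(T3)).
Decompose arrow/2: C = B,  B = io(T3).
Bind C := B; no other remaining equation mentions C.
Bind B := io(T3); no other remaining equation mentions B. Substituting into the earlier binding gives C := io(T3).
Decompose arrow/2: U = tree(U),  arrow(U,nat) = T3.
Occurs check fails: U occurs in tree(U); the equation U = tree(U) has no finite solution.

FAIL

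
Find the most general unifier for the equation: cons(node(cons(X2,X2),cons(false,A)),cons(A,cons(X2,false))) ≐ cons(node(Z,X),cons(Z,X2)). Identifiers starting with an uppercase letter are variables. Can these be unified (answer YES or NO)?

NO

Decompose cons/2: node(cons(X2,X2),cons(false,A)) ≐ node(Z,X),  cons(A,cons(X2,false)) ≐ cons(Z,X2).
Decompose node/2: cons(X2,X2) ≐ Z,  cons(false,A) ≐ X.
Bind Z := cons(X2,X2); substituting into the one remaining equation that mentions Z gives: cons(A,cons(X2,false)) ≐ cons(cons(X2,X2),X2).
Bind X := cons(false,A); no other remaining equation mentions X.
Decompose cons/2: A ≐ cons(X2,X2),  cons(X2,false) ≐ X2.
Bind A := cons(X2,X2); no other remaining equation mentions A. Substituting into the earlier binding gives X := cons(false,cons(X2,X2)).
Occurs check fails: X2 occurs in cons(X2,false); the equation X2 ≐ cons(X2,false) has no finite solution.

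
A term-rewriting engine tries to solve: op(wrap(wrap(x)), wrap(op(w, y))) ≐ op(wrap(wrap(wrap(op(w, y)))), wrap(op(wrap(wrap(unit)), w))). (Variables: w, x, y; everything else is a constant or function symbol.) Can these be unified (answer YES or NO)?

YES

Decompose op/2: wrap(wrap(x)) ≐ wrap(wrap(wrap(op(w, y)))),  wrap(op(w, y)) ≐ wrap(op(wrap(wrap(unit)), w)).
Decompose wrap/1: wrap(x) ≐ wrap(wrap(op(w, y))).
Decompose wrap/1: x ≐ wrap(op(w, y)).
Bind x := wrap(op(w, y)); no other remaining equation mentions x.
Decompose wrap/1: op(w, y) ≐ op(wrap(wrap(unit)), w).
Decompose op/2: w ≐ wrap(wrap(unit)),  y ≐ w.
Bind w := wrap(wrap(unit)); substituting into the remaining equation gives: y ≐ wrap(wrap(unit)). Substituting into the earlier binding gives x := wrap(op(wrap(wrap(unit)), y)).
Bind y := wrap(wrap(unit)). Substituting into the earlier binding gives x := wrap(op(wrap(wrap(unit)), wrap(wrap(unit)))).
No equations remain and no clash or occurs-check failure arose, so a unifier exists.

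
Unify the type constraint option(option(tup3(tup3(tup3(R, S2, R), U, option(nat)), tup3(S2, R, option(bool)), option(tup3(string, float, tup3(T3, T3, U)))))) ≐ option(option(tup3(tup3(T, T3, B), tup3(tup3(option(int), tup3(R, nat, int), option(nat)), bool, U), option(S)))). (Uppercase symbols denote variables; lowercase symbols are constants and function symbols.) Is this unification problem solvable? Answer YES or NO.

YES

Decompose option/1: option(tup3(tup3(tup3(R, S2, R), U, option(nat)), tup3(S2, R, option(bool)), option(tup3(string, float, tup3(T3, T3, U))))) ≐ option(tup3(tup3(T, T3, B), tup3(tup3(option(int), tup3(R, nat, int), option(nat)), bool, U), option(S))).
Decompose option/1: tup3(tup3(tup3(R, S2, R), U, option(nat)), tup3(S2, R, option(bool)), option(tup3(string, float, tup3(T3, T3, U)))) ≐ tup3(tup3(T, T3, B), tup3(tup3(option(int), tup3(R, nat, int), option(nat)), bool, U), option(S)).
Decompose tup3/3: tup3(tup3(R, S2, R), U, option(nat)) ≐ tup3(T, T3, B),  tup3(S2, R, option(bool)) ≐ tup3(tup3(option(int), tup3(R, nat, int), option(nat)), bool, U),  option(tup3(string, float, tup3(T3, T3, U))) ≐ option(S).
Decompose tup3/3: tup3(R, S2, R) ≐ T,  U ≐ T3,  option(nat) ≐ B.
Bind T := tup3(R, S2, R); no other remaining equation mentions T.
Bind U := T3; substituting into the 2 remaining equations that mention U gives: tup3(S2, R, option(bool)) ≐ tup3(tup3(option(int), tup3(R, nat, int), option(nat)), bool, T3),  option(tup3(string, float, tup3(T3, T3, T3))) ≐ option(S).
Bind B := option(nat); no other remaining equation mentions B.
Decompose tup3/3: S2 ≐ tup3(option(int), tup3(R, nat, int), option(nat)),  R ≐ bool,  option(bool) ≐ T3.
Bind S2 := tup3(option(int), tup3(R, nat, int), option(nat)); no other remaining equation mentions S2. Substituting into the earlier binding gives T := tup3(R, tup3(option(int), tup3(R, nat, int), option(nat)), R).
Bind R := bool; no other remaining equation mentions R. Substituting into the earlier bindings gives T := tup3(bool, tup3(option(int), tup3(bool, nat, int), option(nat)), bool), S2 := tup3(option(int), tup3(bool, nat, int), option(nat)).
Bind T3 := option(bool); substituting into the remaining equation gives: option(tup3(string, float, tup3(option(bool), option(bool), option(bool)))) ≐ option(S). Substituting into the earlier binding gives U := option(bool).
Decompose option/1: tup3(string, float, tup3(option(bool), option(bool), option(bool))) ≐ S.
Bind S := tup3(string, float, tup3(option(bool), option(bool), option(bool))).
No equations remain and no clash or occurs-check failure arose, so a unifier exists.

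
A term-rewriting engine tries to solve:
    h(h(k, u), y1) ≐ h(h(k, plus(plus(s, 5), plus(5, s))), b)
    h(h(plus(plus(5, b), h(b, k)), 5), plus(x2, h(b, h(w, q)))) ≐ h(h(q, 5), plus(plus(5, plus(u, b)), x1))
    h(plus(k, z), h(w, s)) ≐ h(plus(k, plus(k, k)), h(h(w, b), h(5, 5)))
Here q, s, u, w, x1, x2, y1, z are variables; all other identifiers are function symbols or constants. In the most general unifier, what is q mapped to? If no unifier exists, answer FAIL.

FAIL

Decompose h/2: h(k, u) ≐ h(k, plus(plus(s, 5), plus(5, s))),  y1 ≐ b.
Decompose h/2: k ≐ k,  u ≐ plus(plus(s, 5), plus(5, s)).
Delete trivial equation k ≐ k.
Bind u := plus(plus(s, 5), plus(5, s)); substituting into the one remaining equation that mentions u gives: h(h(plus(plus(5, b), h(b, k)), 5), plus(x2, h(b, h(w, q)))) ≐ h(h(q, 5), plus(plus(5, plus(plus(plus(s, 5), plus(5, s)), b)), x1)).
Bind y1 := b; no other remaining equation mentions y1.
Decompose h/2: h(plus(plus(5, b), h(b, k)), 5) ≐ h(q, 5),  plus(x2, h(b, h(w, q))) ≐ plus(plus(5, plus(plus(plus(s, 5), plus(5, s)), b)), x1).
Decompose h/2: plus(plus(5, b), h(b, k)) ≐ q,  5 ≐ 5.
Bind q := plus(plus(5, b), h(b, k)); substituting into the one remaining equation that mentions q gives: plus(x2, h(b, h(w, plus(plus(5, b), h(b, k))))) ≐ plus(plus(5, plus(plus(plus(s, 5), plus(5, s)), b)), x1).
Delete trivial equation 5 ≐ 5.
Decompose plus/2: x2 ≐ plus(5, plus(plus(plus(s, 5), plus(5, s)), b)),  h(b, h(w, plus(plus(5, b), h(b, k)))) ≐ x1.
Bind x2 := plus(5, plus(plus(plus(s, 5), plus(5, s)), b)); no other remaining equation mentions x2.
Bind x1 := h(b, h(w, plus(plus(5, b), h(b, k)))); no other remaining equation mentions x1.
Decompose h/2: plus(k, z) ≐ plus(k, plus(k, k)),  h(w, s) ≐ h(h(w, b), h(5, 5)).
Decompose plus/2: k ≐ k,  z ≐ plus(k, k).
Delete trivial equation k ≐ k.
Bind z := plus(k, k); no other remaining equation mentions z.
Decompose h/2: w ≐ h(w, b),  s ≐ h(5, 5).
Occurs check fails: w occurs in h(w, b); the equation w ≐ h(w, b) has no finite solution.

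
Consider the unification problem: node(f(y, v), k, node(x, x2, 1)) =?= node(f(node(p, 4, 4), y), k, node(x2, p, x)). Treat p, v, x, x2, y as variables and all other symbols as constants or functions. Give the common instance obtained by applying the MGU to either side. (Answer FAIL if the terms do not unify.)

Decompose node/3: f(y, v) =?= f(node(p, 4, 4), y),  k =?= k,  node(x, x2, 1) =?= node(x2, p, x).
Decompose f/2: y =?= node(p, 4, 4),  v =?= y.
Bind y := node(p, 4, 4); substituting into the one remaining equation that mentions y gives: v =?= node(p, 4, 4).
Bind v := node(p, 4, 4); no other remaining equation mentions v.
Delete trivial equation k =?= k.
Decompose node/3: x =?= x2,  x2 =?= p,  1 =?= x.
Bind x := x2; substituting into the one remaining equation that mentions x gives: 1 =?= x2.
Bind x2 := p; substituting into the remaining equation gives: 1 =?= p. Substituting into the earlier binding gives x := p.
Bind p := 1. Substituting into the earlier bindings gives y := node(1, 4, 4), v := node(1, 4, 4), x := 1, x2 := 1.
Applying the MGU to either side gives node(f(node(1, 4, 4), node(1, 4, 4)), k, node(1, 1, 1)).

node(f(node(1, 4, 4), node(1, 4, 4)), k, node(1, 1, 1))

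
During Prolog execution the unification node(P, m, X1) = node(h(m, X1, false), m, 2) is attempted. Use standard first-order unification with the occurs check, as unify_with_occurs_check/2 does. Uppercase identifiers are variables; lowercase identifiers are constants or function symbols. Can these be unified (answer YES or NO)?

YES

Decompose node/3: P = h(m, X1, false),  m = m,  X1 = 2.
Bind P := h(m, X1, false); no other remaining equation mentions P.
Delete trivial equation m = m.
Bind X1 := 2. Substituting into the earlier binding gives P := h(m, 2, false).
No equations remain and no clash or occurs-check failure arose, so a unifier exists.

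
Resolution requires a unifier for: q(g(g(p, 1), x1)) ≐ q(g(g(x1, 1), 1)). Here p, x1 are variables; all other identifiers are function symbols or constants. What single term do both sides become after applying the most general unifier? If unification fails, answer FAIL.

Decompose q/1: g(g(p, 1), x1) ≐ g(g(x1, 1), 1).
Decompose g/2: g(p, 1) ≐ g(x1, 1),  x1 ≐ 1.
Decompose g/2: p ≐ x1,  1 ≐ 1.
Bind p := x1; no other remaining equation mentions p.
Delete trivial equation 1 ≐ 1.
Bind x1 := 1. Substituting into the earlier binding gives p := 1.
Applying the MGU to either side gives q(g(g(1, 1), 1)).

q(g(g(1, 1), 1))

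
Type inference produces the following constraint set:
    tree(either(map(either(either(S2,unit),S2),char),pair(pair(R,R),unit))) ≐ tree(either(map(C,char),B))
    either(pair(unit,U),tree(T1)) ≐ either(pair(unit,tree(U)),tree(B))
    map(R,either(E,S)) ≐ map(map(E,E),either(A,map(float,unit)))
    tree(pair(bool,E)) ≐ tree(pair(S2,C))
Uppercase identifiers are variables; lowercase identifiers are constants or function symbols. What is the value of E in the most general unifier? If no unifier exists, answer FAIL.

Decompose tree/1: either(map(either(either(S2,unit),S2),char),pair(pair(R,R),unit)) ≐ either(map(C,char),B).
Decompose either/2: map(either(either(S2,unit),S2),char) ≐ map(C,char),  pair(pair(R,R),unit) ≐ B.
Decompose map/2: either(either(S2,unit),S2) ≐ C,  char ≐ char.
Bind C := either(either(S2,unit),S2); substituting into the one remaining equation that mentions C gives: tree(pair(bool,E)) ≐ tree(pair(S2,either(either(S2,unit),S2))).
Delete trivial equation char ≐ char.
Bind B := pair(pair(R,R),unit); substituting into the one remaining equation that mentions B gives: either(pair(unit,U),tree(T1)) ≐ either(pair(unit,tree(U)),tree(pair(pair(R,R),unit))).
Decompose either/2: pair(unit,U) ≐ pair(unit,tree(U)),  tree(T1) ≐ tree(pair(pair(R,R),unit)).
Decompose pair/2: unit ≐ unit,  U ≐ tree(U).
Delete trivial equation unit ≐ unit.
Occurs check fails: U occurs in tree(U); the equation U ≐ tree(U) has no finite solution.

FAIL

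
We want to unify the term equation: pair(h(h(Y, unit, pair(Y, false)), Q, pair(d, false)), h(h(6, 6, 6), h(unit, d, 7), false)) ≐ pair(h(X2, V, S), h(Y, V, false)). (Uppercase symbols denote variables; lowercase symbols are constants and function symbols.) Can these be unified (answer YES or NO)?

Decompose pair/2: h(h(Y, unit, pair(Y, false)), Q, pair(d, false)) ≐ h(X2, V, S),  h(h(6, 6, 6), h(unit, d, 7), false) ≐ h(Y, V, false).
Decompose h/3: h(Y, unit, pair(Y, false)) ≐ X2,  Q ≐ V,  pair(d, false) ≐ S.
Bind X2 := h(Y, unit, pair(Y, false)); no other remaining equation mentions X2.
Bind Q := V; no other remaining equation mentions Q.
Bind S := pair(d, false); no other remaining equation mentions S.
Decompose h/3: h(6, 6, 6) ≐ Y,  h(unit, d, 7) ≐ V,  false ≐ false.
Bind Y := h(6, 6, 6); no other remaining equation mentions Y. Substituting into the earlier binding gives X2 := h(h(6, 6, 6), unit, pair(h(6, 6, 6), false)).
Bind V := h(unit, d, 7); no other remaining equation mentions V. Substituting into the earlier binding gives Q := h(unit, d, 7).
Delete trivial equation false ≐ false.
No equations remain and no clash or occurs-check failure arose, so a unifier exists.

YES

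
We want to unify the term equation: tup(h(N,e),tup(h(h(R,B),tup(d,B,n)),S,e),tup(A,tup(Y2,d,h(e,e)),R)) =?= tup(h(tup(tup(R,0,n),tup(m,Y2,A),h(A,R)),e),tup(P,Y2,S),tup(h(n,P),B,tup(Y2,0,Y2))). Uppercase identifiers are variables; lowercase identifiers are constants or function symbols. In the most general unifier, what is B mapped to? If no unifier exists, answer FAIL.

Decompose tup/3: h(N,e) =?= h(tup(tup(R,0,n),tup(m,Y2,A),h(A,R)),e),  tup(h(h(R,B),tup(d,B,n)),S,e) =?= tup(P,Y2,S),  tup(A,tup(Y2,d,h(e,e)),R) =?= tup(h(n,P),B,tup(Y2,0,Y2)).
Decompose h/2: N =?= tup(tup(R,0,n),tup(m,Y2,A),h(A,R)),  e =?= e.
Bind N := tup(tup(R,0,n),tup(m,Y2,A),h(A,R)); no other remaining equation mentions N.
Delete trivial equation e =?= e.
Decompose tup/3: h(h(R,B),tup(d,B,n)) =?= P,  S =?= Y2,  e =?= S.
Bind P := h(h(R,B),tup(d,B,n)); substituting into the one remaining equation that mentions P gives: tup(A,tup(Y2,d,h(e,e)),R) =?= tup(h(n,h(h(R,B),tup(d,B,n))),B,tup(Y2,0,Y2)).
Bind S := Y2; substituting into the one remaining equation that mentions S gives: e =?= Y2.
Bind Y2 := e; substituting into the remaining equation gives: tup(A,tup(e,d,h(e,e)),R) =?= tup(h(n,h(h(R,B),tup(d,B,n))),B,tup(e,0,e)). Substituting into the earlier bindings gives N := tup(tup(R,0,n),tup(m,e,A),h(A,R)), S := e.
Decompose tup/3: A =?= h(n,h(h(R,B),tup(d,B,n))),  tup(e,d,h(e,e)) =?= B,  R =?= tup(e,0,e).
Bind A := h(n,h(h(R,B),tup(d,B,n))); no other remaining equation mentions A. Substituting into the earlier binding gives N := tup(tup(R,0,n),tup(m,e,h(n,h(h(R,B),tup(d,B,n)))),h(h(n,h(h(R,B),tup(d,B,n))),R)).
Bind B := tup(e,d,h(e,e)); no other remaining equation mentions B. Substituting into the earlier bindings gives N := tup(tup(R,0,n),tup(m,e,h(n,h(h(R,tup(e,d,h(e,e))),tup(d,tup(e,d,h(e,e)),n)))),h(h(n,h(h(R,tup(e,d,h(e,e))),tup(d,tup(e,d,h(e,e)),n))),R)), P := h(h(R,tup(e,d,h(e,e))),tup(d,tup(e,d,h(e,e)),n)), A := h(n,h(h(R,tup(e,d,h(e,e))),tup(d,tup(e,d,h(e,e)),n))).
Bind R := tup(e,0,e). Substituting into the earlier bindings gives N := tup(tup(tup(e,0,e),0,n),tup(m,e,h(n,h(h(tup(e,0,e),tup(e,d,h(e,e))),tup(d,tup(e,d,h(e,e)),n)))),h(h(n,h(h(tup(e,0,e),tup(e,d,h(e,e))),tup(d,tup(e,d,h(e,e)),n))),tup(e,0,e))), P := h(h(tup(e,0,e),tup(e,d,h(e,e))),tup(d,tup(e,d,h(e,e)),n)), A := h(n,h(h(tup(e,0,e),tup(e,d,h(e,e))),tup(d,tup(e,d,h(e,e)),n))).
MGU = { N -> tup(tup(tup(e,0,e),0,n),tup(m,e,h(n,h(h(tup(e,0,e),tup(e,d,h(e,e))),tup(d,tup(e,d,h(e,e)),n)))),h(h(n,h(h(tup(e,0,e),tup(e,d,h(e,e))),tup(d,tup(e,d,h(e,e)),n))),tup(e,0,e))), P -> h(h(tup(e,0,e),tup(e,d,h(e,e))),tup(d,tup(e,d,h(e,e)),n)), S -> e, Y2 -> e, A -> h(n,h(h(tup(e,0,e),tup(e,d,h(e,e))),tup(d,tup(e,d,h(e,e)),n))), B -> tup(e,d,h(e,e)), R -> tup(e,0,e) }, so B -> tup(e,d,h(e,e)).

tup(e,d,h(e,e))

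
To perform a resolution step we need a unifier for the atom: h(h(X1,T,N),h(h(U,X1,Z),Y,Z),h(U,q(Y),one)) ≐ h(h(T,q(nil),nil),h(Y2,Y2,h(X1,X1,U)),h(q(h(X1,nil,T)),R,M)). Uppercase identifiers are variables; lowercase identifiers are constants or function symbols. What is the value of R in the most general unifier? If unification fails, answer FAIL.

q(h(q(h(q(nil),nil,q(nil))),q(nil),h(q(nil),q(nil),q(h(q(nil),nil,q(nil))))))

Decompose h/3: h(X1,T,N) ≐ h(T,q(nil),nil),  h(h(U,X1,Z),Y,Z) ≐ h(Y2,Y2,h(X1,X1,U)),  h(U,q(Y),one) ≐ h(q(h(X1,nil,T)),R,M).
Decompose h/3: X1 ≐ T,  T ≐ q(nil),  N ≐ nil.
Bind X1 := T; substituting into the 2 remaining equations that mention X1 gives: h(h(U,T,Z),Y,Z) ≐ h(Y2,Y2,h(T,T,U)),  h(U,q(Y),one) ≐ h(q(h(T,nil,T)),R,M).
Bind T := q(nil); substituting into the 2 remaining equations that mention T gives: h(h(U,q(nil),Z),Y,Z) ≐ h(Y2,Y2,h(q(nil),q(nil),U)),  h(U,q(Y),one) ≐ h(q(h(q(nil),nil,q(nil))),R,M). Substituting into the earlier binding gives X1 := q(nil).
Bind N := nil; no other remaining equation mentions N.
Decompose h/3: h(U,q(nil),Z) ≐ Y2,  Y ≐ Y2,  Z ≐ h(q(nil),q(nil),U).
Bind Y2 := h(U,q(nil),Z); substituting into the one remaining equation that mentions Y2 gives: Y ≐ h(U,q(nil),Z).
Bind Y := h(U,q(nil),Z); substituting into the one remaining equation that mentions Y gives: h(U,q(h(U,q(nil),Z)),one) ≐ h(q(h(q(nil),nil,q(nil))),R,M).
Bind Z := h(q(nil),q(nil),U); substituting into the remaining equation gives: h(U,q(h(U,q(nil),h(q(nil),q(nil),U))),one) ≐ h(q(h(q(nil),nil,q(nil))),R,M). Substituting into the earlier bindings gives Y2 := h(U,q(nil),h(q(nil),q(nil),U)), Y := h(U,q(nil),h(q(nil),q(nil),U)).
Decompose h/3: U ≐ q(h(q(nil),nil,q(nil))),  q(h(U,q(nil),h(q(nil),q(nil),U))) ≐ R,  one ≐ M.
Bind U := q(h(q(nil),nil,q(nil))); substituting into the one remaining equation that mentions U gives: q(h(q(h(q(nil),nil,q(nil))),q(nil),h(q(nil),q(nil),q(h(q(nil),nil,q(nil)))))) ≐ R. Substituting into the earlier bindings gives Y2 := h(q(h(q(nil),nil,q(nil))),q(nil),h(q(nil),q(nil),q(h(q(nil),nil,q(nil))))), Y := h(q(h(q(nil),nil,q(nil))),q(nil),h(q(nil),q(nil),q(h(q(nil),nil,q(nil))))), Z := h(q(nil),q(nil),q(h(q(nil),nil,q(nil)))).
Bind R := q(h(q(h(q(nil),nil,q(nil))),q(nil),h(q(nil),q(nil),q(h(q(nil),nil,q(nil)))))); no other remaining equation mentions R.
Bind M := one.
MGU = { X1 ↦ q(nil), T ↦ q(nil), N ↦ nil, Y2 ↦ h(q(h(q(nil),nil,q(nil))),q(nil),h(q(nil),q(nil),q(h(q(nil),nil,q(nil))))), Y ↦ h(q(h(q(nil),nil,q(nil))),q(nil),h(q(nil),q(nil),q(h(q(nil),nil,q(nil))))), Z ↦ h(q(nil),q(nil),q(h(q(nil),nil,q(nil)))), U ↦ q(h(q(nil),nil,q(nil))), R ↦ q(h(q(h(q(nil),nil,q(nil))),q(nil),h(q(nil),q(nil),q(h(q(nil),nil,q(nil)))))), M ↦ one }, so R ↦ q(h(q(h(q(nil),nil,q(nil))),q(nil),h(q(nil),q(nil),q(h(q(nil),nil,q(nil)))))).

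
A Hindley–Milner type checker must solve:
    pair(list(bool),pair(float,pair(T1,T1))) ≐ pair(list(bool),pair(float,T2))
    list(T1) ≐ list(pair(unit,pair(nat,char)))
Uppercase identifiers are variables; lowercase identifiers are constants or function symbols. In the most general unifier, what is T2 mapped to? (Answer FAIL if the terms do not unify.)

Decompose pair/2: list(bool) ≐ list(bool),  pair(float,pair(T1,T1)) ≐ pair(float,T2).
Delete trivial equation list(bool) ≐ list(bool).
Decompose pair/2: float ≐ float,  pair(T1,T1) ≐ T2.
Delete trivial equation float ≐ float.
Bind T2 := pair(T1,T1); no other remaining equation mentions T2.
Decompose list/1: T1 ≐ pair(unit,pair(nat,char)).
Bind T1 := pair(unit,pair(nat,char)). Substituting into the earlier binding gives T2 := pair(pair(unit,pair(nat,char)),pair(unit,pair(nat,char))).
MGU = { T2 ↦ pair(pair(unit,pair(nat,char)),pair(unit,pair(nat,char))), T1 ↦ pair(unit,pair(nat,char)) }, so T2 ↦ pair(pair(unit,pair(nat,char)),pair(unit,pair(nat,char))).

pair(pair(unit,pair(nat,char)),pair(unit,pair(nat,char)))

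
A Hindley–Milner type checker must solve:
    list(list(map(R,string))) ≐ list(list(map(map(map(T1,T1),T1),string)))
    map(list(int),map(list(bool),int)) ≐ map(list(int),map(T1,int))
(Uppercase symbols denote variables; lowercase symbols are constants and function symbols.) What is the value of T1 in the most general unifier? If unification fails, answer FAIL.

Decompose list/1: list(map(R,string)) ≐ list(map(map(map(T1,T1),T1),string)).
Decompose list/1: map(R,string) ≐ map(map(map(T1,T1),T1),string).
Decompose map/2: R ≐ map(map(T1,T1),T1),  string ≐ string.
Bind R := map(map(T1,T1),T1); no other remaining equation mentions R.
Delete trivial equation string ≐ string.
Decompose map/2: list(int) ≐ list(int),  map(list(bool),int) ≐ map(T1,int).
Delete trivial equation list(int) ≐ list(int).
Decompose map/2: list(bool) ≐ T1,  int ≐ int.
Bind T1 := list(bool); no other remaining equation mentions T1. Substituting into the earlier binding gives R := map(map(list(bool),list(bool)),list(bool)).
Delete trivial equation int ≐ int.
MGU = { R := map(map(list(bool),list(bool)),list(bool)), T1 := list(bool) }, so T1 := list(bool).

list(bool)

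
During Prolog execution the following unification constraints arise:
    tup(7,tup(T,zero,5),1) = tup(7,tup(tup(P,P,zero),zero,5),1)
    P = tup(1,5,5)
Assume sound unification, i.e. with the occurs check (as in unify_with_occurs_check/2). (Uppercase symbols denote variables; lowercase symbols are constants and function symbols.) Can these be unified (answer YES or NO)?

Decompose tup/3: 7 = 7,  tup(T,zero,5) = tup(tup(P,P,zero),zero,5),  1 = 1.
Delete trivial equation 7 = 7.
Decompose tup/3: T = tup(P,P,zero),  zero = zero,  5 = 5.
Bind T := tup(P,P,zero); no other remaining equation mentions T.
Delete trivial equation zero = zero.
Delete trivial equation 5 = 5.
Delete trivial equation 1 = 1.
Bind P := tup(1,5,5). Substituting into the earlier binding gives T := tup(tup(1,5,5),tup(1,5,5),zero).
No equations remain and no clash or occurs-check failure arose, so a unifier exists.

YES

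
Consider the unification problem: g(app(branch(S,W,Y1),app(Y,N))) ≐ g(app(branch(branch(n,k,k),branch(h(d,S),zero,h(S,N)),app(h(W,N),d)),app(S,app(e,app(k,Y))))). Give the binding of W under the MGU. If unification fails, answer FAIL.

branch(h(d,branch(n,k,k)),zero,h(branch(n,k,k),app(e,app(k,branch(n,k,k)))))

Decompose g/1: app(branch(S,W,Y1),app(Y,N)) ≐ app(branch(branch(n,k,k),branch(h(d,S),zero,h(S,N)),app(h(W,N),d)),app(S,app(e,app(k,Y)))).
Decompose app/2: branch(S,W,Y1) ≐ branch(branch(n,k,k),branch(h(d,S),zero,h(S,N)),app(h(W,N),d)),  app(Y,N) ≐ app(S,app(e,app(k,Y))).
Decompose branch/3: S ≐ branch(n,k,k),  W ≐ branch(h(d,S),zero,h(S,N)),  Y1 ≐ app(h(W,N),d).
Bind S := branch(n,k,k); substituting into the 2 remaining equations that mention S gives: W ≐ branch(h(d,branch(n,k,k)),zero,h(branch(n,k,k),N)),  app(Y,N) ≐ app(branch(n,k,k),app(e,app(k,Y))).
Bind W := branch(h(d,branch(n,k,k)),zero,h(branch(n,k,k),N)); substituting into the one remaining equation that mentions W gives: Y1 ≐ app(h(branch(h(d,branch(n,k,k)),zero,h(branch(n,k,k),N)),N),d).
Bind Y1 := app(h(branch(h(d,branch(n,k,k)),zero,h(branch(n,k,k),N)),N),d); no other remaining equation mentions Y1.
Decompose app/2: Y ≐ branch(n,k,k),  N ≐ app(e,app(k,Y)).
Bind Y := branch(n,k,k); substituting into the remaining equation gives: N ≐ app(e,app(k,branch(n,k,k))).
Bind N := app(e,app(k,branch(n,k,k))). Substituting into the earlier bindings gives W := branch(h(d,branch(n,k,k)),zero,h(branch(n,k,k),app(e,app(k,branch(n,k,k))))), Y1 := app(h(branch(h(d,branch(n,k,k)),zero,h(branch(n,k,k),app(e,app(k,branch(n,k,k))))),app(e,app(k,branch(n,k,k)))),d).
MGU = { S ↦ branch(n,k,k), W ↦ branch(h(d,branch(n,k,k)),zero,h(branch(n,k,k),app(e,app(k,branch(n,k,k))))), Y1 ↦ app(h(branch(h(d,branch(n,k,k)),zero,h(branch(n,k,k),app(e,app(k,branch(n,k,k))))),app(e,app(k,branch(n,k,k)))),d), Y ↦ branch(n,k,k), N ↦ app(e,app(k,branch(n,k,k))) }, so W ↦ branch(h(d,branch(n,k,k)),zero,h(branch(n,k,k),app(e,app(k,branch(n,k,k))))).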